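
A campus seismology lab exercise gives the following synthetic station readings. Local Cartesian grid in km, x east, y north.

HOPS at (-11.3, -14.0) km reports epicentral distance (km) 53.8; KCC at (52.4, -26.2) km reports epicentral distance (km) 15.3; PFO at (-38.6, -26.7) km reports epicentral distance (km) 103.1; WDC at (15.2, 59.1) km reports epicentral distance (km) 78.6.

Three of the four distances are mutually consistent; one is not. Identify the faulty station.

PFO

Solve using three stations at a time. Using HOPS, KCC, WDC (subtract circle equations pairwise → linear system) gives (x, y) ≈ (42.5, -14.6).
Distances from that point to each station vs reported:
  HOPS: calculated 53.8 vs reported 53.8 → residual 0.0 km
  KCC: calculated 15.3 vs reported 15.3 → residual 0.0 km
  PFO: calculated 82.0 vs reported 103.1 → residual 21.1 km
  WDC: calculated 78.6 vs reported 78.6 → residual 0.0 km
HOPS, KCC, WDC are mutually consistent (residuals ≈ 0); PFO is off by 21.1 km.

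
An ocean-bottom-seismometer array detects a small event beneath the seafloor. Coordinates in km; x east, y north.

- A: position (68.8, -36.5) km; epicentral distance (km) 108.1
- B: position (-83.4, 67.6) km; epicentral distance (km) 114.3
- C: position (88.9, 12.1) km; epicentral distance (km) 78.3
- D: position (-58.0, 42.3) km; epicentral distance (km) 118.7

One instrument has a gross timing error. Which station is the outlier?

Solve using three stations at a time. Using A, B, C (subtract circle equations pairwise → linear system) gives (x, y) ≈ (30.9, 64.8).
Distances from that point to each station vs reported:
  A: calculated 108.1 vs reported 108.1 → residual 0.0 km
  B: calculated 114.3 vs reported 114.3 → residual 0.0 km
  C: calculated 78.4 vs reported 78.3 → residual 0.1 km
  D: calculated 91.7 vs reported 118.7 → residual 27.0 km
A, B, C are mutually consistent (residuals ≈ 0); D is off by 27.0 km.

D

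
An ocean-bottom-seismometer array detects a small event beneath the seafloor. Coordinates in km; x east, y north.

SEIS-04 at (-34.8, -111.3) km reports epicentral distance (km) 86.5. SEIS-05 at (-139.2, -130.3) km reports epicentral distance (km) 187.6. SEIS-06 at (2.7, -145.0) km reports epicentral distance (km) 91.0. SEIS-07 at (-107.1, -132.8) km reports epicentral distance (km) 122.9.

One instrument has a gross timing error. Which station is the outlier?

SEIS-07

Solve using three stations at a time. Using SEIS-04, SEIS-05, SEIS-06 (subtract circle equations pairwise → linear system) gives (x, y) ≈ (34.6, -59.9).
Distances from that point to each station vs reported:
  SEIS-04: calculated 86.4 vs reported 86.5 → residual 0.1 km
  SEIS-05: calculated 187.5 vs reported 187.6 → residual 0.1 km
  SEIS-06: calculated 90.9 vs reported 91.0 → residual 0.1 km
  SEIS-07: calculated 159.4 vs reported 122.9 → residual 36.5 km
SEIS-04, SEIS-05, SEIS-06 are mutually consistent (residuals ≈ 0); SEIS-07 is off by 36.5 km.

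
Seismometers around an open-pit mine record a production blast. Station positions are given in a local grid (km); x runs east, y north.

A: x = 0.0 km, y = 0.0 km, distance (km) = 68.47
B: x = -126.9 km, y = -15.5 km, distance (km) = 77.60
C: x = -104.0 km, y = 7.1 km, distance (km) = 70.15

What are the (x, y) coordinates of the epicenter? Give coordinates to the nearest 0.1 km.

-54.0 km east, -42.1 km north

Circle about each station: x² + y² = 68.47²; (x + 126.9)² + (y + 15.5)² = 77.60²; (x + 104.0)² + (y − 7.1)² = 70.15².
Subtracting the A equation from the B and C equations removes the quadratic terms:
-253.8 x − 31.0 y = 15010.24
-208.0 x + 14.2 y = 10633.53
Solving the 2×2 system: x ≈ -54.0, y ≈ -42.1 km.
Check against A (with the unrounded x, y): √(x²+y²) = 68.48 ≈ 68.47 km. ✓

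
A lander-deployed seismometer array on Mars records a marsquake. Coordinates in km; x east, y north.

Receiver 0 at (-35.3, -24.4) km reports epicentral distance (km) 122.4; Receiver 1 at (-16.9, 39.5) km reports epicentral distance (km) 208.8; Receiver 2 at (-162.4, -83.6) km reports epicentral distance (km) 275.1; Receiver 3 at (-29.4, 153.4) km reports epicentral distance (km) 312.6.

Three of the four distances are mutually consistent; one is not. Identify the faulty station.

Receiver 0

Solve using three stations at a time. Using Receiver 1, Receiver 2, Receiver 3 (subtract circle equations pairwise → linear system) gives (x, y) ≈ (109.1, -126.6).
Distances from that point to each station vs reported:
  Receiver 0: calculated 176.9 vs reported 122.4 → residual 54.5 km
  Receiver 1: calculated 208.5 vs reported 208.8 → residual 0.3 km
  Receiver 2: calculated 274.9 vs reported 275.1 → residual 0.2 km
  Receiver 3: calculated 312.4 vs reported 312.6 → residual 0.2 km
Receiver 1, Receiver 2, Receiver 3 are mutually consistent (residuals ≈ 0); Receiver 0 is off by 54.5 km.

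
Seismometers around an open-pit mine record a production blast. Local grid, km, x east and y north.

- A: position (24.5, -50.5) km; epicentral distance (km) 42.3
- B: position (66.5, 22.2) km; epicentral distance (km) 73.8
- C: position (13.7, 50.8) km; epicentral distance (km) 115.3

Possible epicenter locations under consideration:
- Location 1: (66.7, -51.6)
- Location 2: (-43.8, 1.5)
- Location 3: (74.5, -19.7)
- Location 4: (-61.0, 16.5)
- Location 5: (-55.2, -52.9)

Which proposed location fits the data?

Location 1

For each candidate, compare |candidate − station| to the reported distance:
Location 1: residuals A 0.1, B 0.0, C 0.0 → max 0.1 km
Location 2: residuals A 43.5, B 38.4, C 39.6 → max 43.5 km
Location 3: residuals A 16.4, B 31.1, C 22.2 → max 31.1 km
Location 4: residuals A 66.3, B 53.8, C 33.1 → max 66.3 km
Location 5: residuals A 37.4, B 69.2, C 9.2 → max 69.2 km
Only Location 1 has all residuals ≈ 0.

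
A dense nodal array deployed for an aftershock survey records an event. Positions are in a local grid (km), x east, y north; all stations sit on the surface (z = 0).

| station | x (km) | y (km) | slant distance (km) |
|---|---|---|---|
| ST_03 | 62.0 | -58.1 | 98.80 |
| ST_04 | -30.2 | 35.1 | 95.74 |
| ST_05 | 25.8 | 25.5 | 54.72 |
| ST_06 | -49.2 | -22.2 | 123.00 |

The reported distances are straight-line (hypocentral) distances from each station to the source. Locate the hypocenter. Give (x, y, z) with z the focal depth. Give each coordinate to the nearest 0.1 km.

Each station gives a sphere (x−x_i)² + (y−y_i)² + z² = d_i² (stations at z=0).
Subtracting the ST_03 sphere from ST_04 and ST_05: z² cancels, leaving linear equations in x and y:
-184.4 x + 186.4 y = -4480.27
-72.4 x + 167.2 y = 863.44
Solving: x ≈ 52.494, y ≈ 27.895 km (keep extra digits for the depth step; rounded: 52.5, 27.9).
Then from the ST_03 sphere: z² = 98.80² − (x − 62.0)² − (y + 58.1)² with x = 52.494, y = 27.895, so z ≈ 47.707 ≈ 47.7 km.

(52.5, 27.9, 47.7)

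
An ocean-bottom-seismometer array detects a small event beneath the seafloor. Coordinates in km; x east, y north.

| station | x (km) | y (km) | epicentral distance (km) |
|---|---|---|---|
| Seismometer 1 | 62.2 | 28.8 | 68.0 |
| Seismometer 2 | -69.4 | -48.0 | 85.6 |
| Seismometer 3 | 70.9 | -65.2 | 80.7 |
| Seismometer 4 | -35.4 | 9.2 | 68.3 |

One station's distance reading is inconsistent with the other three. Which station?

Solve using three stations at a time. Using Seismometer 1, Seismometer 2, Seismometer 3 (subtract circle equations pairwise → linear system) gives (x, y) ≈ (8.9, -13.5).
Distances from that point to each station vs reported:
  Seismometer 1: calculated 68.0 vs reported 68.0 → residual 0.0 km
  Seismometer 2: calculated 85.6 vs reported 85.6 → residual 0.0 km
  Seismometer 3: calculated 80.7 vs reported 80.7 → residual 0.0 km
  Seismometer 4: calculated 49.8 vs reported 68.3 → residual 18.5 km
Seismometer 1, Seismometer 2, Seismometer 3 are mutually consistent (residuals ≈ 0); Seismometer 4 is off by 18.5 km.

Seismometer 4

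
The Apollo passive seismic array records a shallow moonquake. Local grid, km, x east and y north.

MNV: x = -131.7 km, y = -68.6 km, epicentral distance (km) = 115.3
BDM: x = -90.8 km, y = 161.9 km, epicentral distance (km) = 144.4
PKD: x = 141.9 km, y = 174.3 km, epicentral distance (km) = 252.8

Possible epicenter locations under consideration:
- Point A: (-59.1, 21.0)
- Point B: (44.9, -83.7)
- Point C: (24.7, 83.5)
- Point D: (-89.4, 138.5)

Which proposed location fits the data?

Point A

For each candidate, compare |candidate − station| to the reported distance:
Point A: residuals MNV 0.0, BDM 0.0, PKD 0.0 → max 0.0 km
Point B: residuals MNV 61.9, BDM 136.2, PKD 22.8 → max 136.2 km
Point C: residuals MNV 102.9, BDM 4.8, PKD 104.5 → max 104.5 km
Point D: residuals MNV 96.1, BDM 121.0, PKD 18.7 → max 121.0 km
Only Point A has all residuals ≈ 0.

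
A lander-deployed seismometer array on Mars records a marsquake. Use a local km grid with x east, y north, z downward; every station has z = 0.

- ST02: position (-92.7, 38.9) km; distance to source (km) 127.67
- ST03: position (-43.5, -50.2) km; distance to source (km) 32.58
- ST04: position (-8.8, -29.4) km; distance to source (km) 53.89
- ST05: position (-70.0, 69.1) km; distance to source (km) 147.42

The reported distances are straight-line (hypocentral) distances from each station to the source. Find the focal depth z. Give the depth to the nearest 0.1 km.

depth ≈ 22.0 km

Each station gives a sphere (x−x_i)² + (y−y_i)² + z² = d_i² (stations at z=0).
Subtracting the ST02 sphere from ST03 and ST04: z² cancels, leaving linear equations in x and y:
98.4 x − 178.2 y = 9543.96
167.8 x − 136.6 y = 4230.80
Solving: x ≈ -33.400, y ≈ -72.001 km (keep extra digits for the depth step; rounded: -33.4, -72.0).
Then from the ST02 sphere: z² = 127.67² − (x + 92.7)² − (y − 38.9)² with x = -33.400, y = -72.001, so z ≈ 22.002 ≈ 22.0 km.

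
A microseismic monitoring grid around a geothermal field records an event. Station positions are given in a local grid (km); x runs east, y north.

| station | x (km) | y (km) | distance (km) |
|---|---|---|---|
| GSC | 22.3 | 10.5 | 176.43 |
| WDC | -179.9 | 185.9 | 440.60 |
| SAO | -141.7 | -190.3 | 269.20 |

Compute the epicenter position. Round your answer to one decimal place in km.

x ≈ 121.8 km, y ≈ -135.2 km

Circle about each station: (x − 22.3)² + (y − 10.5)² = 176.43²; (x + 179.9)² + (y − 185.9)² = 440.60²; (x + 141.7)² + (y + 190.3)² = 269.20².
Subtracting the GSC equation from the WDC and SAO equations removes the quadratic terms:
-404.4 x + 350.8 y = -96685.54
-328.0 x − 401.6 y = 14344.34
Solving the 2×2 system: x ≈ 121.8, y ≈ -135.2 km.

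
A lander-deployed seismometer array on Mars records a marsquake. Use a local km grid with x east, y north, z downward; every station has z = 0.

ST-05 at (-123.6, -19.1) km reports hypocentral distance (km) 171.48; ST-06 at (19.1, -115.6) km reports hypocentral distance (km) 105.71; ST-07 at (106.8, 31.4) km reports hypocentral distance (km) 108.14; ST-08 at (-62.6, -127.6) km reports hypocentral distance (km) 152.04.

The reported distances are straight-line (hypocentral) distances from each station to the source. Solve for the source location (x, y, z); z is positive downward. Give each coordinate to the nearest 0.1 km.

Each station gives a sphere (x−x_i)² + (y−y_i)² + z² = d_i² (stations at z=0).
Subtracting the ST-05 sphere from ST-06 and ST-07: z² cancels, leaving linear equations in x and y:
285.4 x − 193.0 y = 16317.19
460.8 x + 101.0 y = 14461.56
Solving: x ≈ 37.696, y ≈ -28.801 km (keep extra digits for the depth step; rounded: 37.7, -28.8).
Then from the ST-05 sphere: z² = 171.48² − (x + 123.6)² − (y + 19.1)² with x = 37.696, y = -28.801, so z ≈ 57.401 ≈ 57.4 km.

(37.7, -28.8, 57.4)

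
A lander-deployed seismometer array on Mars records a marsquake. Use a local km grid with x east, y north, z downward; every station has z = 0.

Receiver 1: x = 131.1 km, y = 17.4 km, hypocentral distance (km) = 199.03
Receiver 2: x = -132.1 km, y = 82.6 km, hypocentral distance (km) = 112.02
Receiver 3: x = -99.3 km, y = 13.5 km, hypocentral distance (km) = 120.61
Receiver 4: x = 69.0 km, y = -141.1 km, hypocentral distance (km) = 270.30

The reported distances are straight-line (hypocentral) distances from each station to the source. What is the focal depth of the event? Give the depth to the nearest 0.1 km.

Each station gives a sphere (x−x_i)² + (y−y_i)² + z² = d_i² (stations at z=0).
Subtracting the Receiver 1 sphere from Receiver 2 and Receiver 3: z² cancels, leaving linear equations in x and y:
-526.4 x + 130.4 y = 33847.66
-460.8 x − 7.8 y = 17618.94
Solving: x ≈ -39.903, y ≈ 98.488 km (keep extra digits for the depth step; rounded: -39.9, 98.5).
Then from the Receiver 1 sphere: z² = 199.03² − (x − 131.1)² − (y − 17.4)² with x = -39.903, y = 98.488, so z ≈ 61.609 ≈ 61.6 km.

61.6 km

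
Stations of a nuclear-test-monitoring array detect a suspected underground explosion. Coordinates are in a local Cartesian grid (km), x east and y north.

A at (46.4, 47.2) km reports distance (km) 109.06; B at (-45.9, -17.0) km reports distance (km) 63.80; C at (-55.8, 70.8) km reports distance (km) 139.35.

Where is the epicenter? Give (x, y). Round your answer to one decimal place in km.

x ≈ 6.0 km, y ≈ -54.1 km

Circle about each station: (x − 46.4)² + (y − 47.2)² = 109.06²; (x + 45.9)² + (y + 17.0)² = 63.80²; (x + 55.8)² + (y − 70.8)² = 139.35².
Subtracting pairs of circle equations eliminates x²+y² and gives linear equations (the radical axes):
-184.6 x − 128.4 y = 5838.65
-204.4 x + 47.2 y = -3778.86
Solving the 2×2 system: x ≈ 6.0, y ≈ -54.1 km.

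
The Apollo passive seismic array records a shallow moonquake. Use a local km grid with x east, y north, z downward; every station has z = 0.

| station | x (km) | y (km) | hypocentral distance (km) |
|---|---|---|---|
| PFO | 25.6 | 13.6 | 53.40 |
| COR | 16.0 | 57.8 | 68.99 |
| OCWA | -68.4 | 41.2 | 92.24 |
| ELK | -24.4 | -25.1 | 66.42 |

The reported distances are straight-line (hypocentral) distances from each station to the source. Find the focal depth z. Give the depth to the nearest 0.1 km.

Each station gives a sphere (x−x_i)² + (y−y_i)² + z² = d_i² (stations at z=0).
Subtracting the PFO sphere from COR and OCWA: z² cancels, leaving linear equations in x and y:
-19.2 x + 88.4 y = 848.46
-188.0 x + 55.2 y = -120.98
Solving: x ≈ 3.697, y ≈ 10.401 km (keep extra digits for the depth step; rounded: 3.7, 10.4).
Then from the PFO sphere: z² = 53.40² − (x − 25.6)² − (y − 13.6)² with x = 3.697, y = 10.401, so z ≈ 48.596 ≈ 48.6 km.
Check against ELK (with the unrounded solution): distance 66.42 ≈ 66.42 km. ✓

depth ≈ 48.6 km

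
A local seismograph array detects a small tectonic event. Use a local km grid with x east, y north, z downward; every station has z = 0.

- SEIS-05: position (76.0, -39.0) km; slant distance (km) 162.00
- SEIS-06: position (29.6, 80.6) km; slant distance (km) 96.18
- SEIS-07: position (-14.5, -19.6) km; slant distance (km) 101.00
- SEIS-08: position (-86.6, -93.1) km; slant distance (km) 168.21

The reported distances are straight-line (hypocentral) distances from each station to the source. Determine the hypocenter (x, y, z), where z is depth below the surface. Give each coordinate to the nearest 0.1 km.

x ≈ -39.6 km, y ≈ 56.0 km, depth ≈ 62.1 km

Each station gives a sphere (x−x_i)² + (y−y_i)² + z² = d_i² (stations at z=0).
Subtracting the SEIS-05 sphere from SEIS-06 and SEIS-07: z² cancels, leaving linear equations in x and y:
-92.8 x + 239.2 y = 17068.93
-181.0 x + 38.8 y = 9340.41
Solving: x ≈ -39.601, y ≈ 55.995 km (keep extra digits for the depth step; rounded: -39.6, 56.0).
Then from the SEIS-05 sphere: z² = 162.00² − (x − 76.0)² − (y + 39.0)² with x = -39.601, y = 55.995, so z ≈ 62.100 ≈ 62.1 km.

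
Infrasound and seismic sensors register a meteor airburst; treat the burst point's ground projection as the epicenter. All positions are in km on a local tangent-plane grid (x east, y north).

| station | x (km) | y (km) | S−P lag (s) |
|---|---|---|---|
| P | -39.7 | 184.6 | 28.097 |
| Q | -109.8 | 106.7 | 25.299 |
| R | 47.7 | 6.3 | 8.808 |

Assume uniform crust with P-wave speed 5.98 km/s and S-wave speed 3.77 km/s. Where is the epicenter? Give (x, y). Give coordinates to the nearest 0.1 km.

66.8 km east, -81.5 km north

Distance from S−P lag: d = Δt · v_P v_S / (v_P − v_S) = Δt · (5.98·3.77)/(5.98−3.77) ≈ 10.2012·Δt.
So d_P = 286.62, d_Q = 258.08, d_R = 89.85 km.
Circle about each station: (x + 39.7)² + (y − 184.6)² = 286.62²; (x + 109.8)² + (y − 106.7)² = 258.08²; (x − 47.7)² + (y − 6.3)² = 89.85².
Subtracting pairs of circle equations eliminates x²+y² and gives linear equations (the radical axes):
-140.2 x − 155.8 y = 3333.42
174.8 x − 356.6 y = 40739.73
Solving the 2×2 system: x ≈ 66.8, y ≈ -81.5 km.
Check against P (with the unrounded x, y): √((x + 39.7)²+(y − 184.6)²) = 286.62 ≈ 286.62 km. ✓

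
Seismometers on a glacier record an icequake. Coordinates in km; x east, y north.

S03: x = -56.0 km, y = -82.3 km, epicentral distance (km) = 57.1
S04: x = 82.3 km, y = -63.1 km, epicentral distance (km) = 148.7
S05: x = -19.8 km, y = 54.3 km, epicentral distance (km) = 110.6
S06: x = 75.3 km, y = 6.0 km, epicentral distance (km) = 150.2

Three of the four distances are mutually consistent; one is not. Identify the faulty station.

Solve using three stations at a time. Using S04, S05, S06 (subtract circle equations pairwise → linear system) gives (x, y) ≈ (-65.4, -46.4).
Distances from that point to each station vs reported:
  S03: calculated 37.1 vs reported 57.1 → residual 20.0 km
  S04: calculated 148.7 vs reported 148.7 → residual 0.0 km
  S05: calculated 110.6 vs reported 110.6 → residual 0.0 km
  S06: calculated 150.2 vs reported 150.2 → residual 0.0 km
S04, S05, S06 are mutually consistent (residuals ≈ 0); S03 is off by 20.0 km.

S03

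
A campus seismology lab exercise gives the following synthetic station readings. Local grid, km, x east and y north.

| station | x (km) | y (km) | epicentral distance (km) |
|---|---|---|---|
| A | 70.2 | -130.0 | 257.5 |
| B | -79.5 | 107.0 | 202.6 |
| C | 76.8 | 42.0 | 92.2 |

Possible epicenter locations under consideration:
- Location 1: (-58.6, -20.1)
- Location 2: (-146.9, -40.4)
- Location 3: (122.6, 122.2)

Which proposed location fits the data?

Location 3

For each candidate, compare |candidate − station| to the reported distance:
Location 1: residuals A 88.2, B 73.8, C 56.8 → max 88.2 km
Location 2: residuals A 22.6, B 40.5, C 146.2 → max 146.2 km
Location 3: residuals A 0.1, B 0.1, C 0.2 → max 0.2 km
Only Location 3 has all residuals ≈ 0.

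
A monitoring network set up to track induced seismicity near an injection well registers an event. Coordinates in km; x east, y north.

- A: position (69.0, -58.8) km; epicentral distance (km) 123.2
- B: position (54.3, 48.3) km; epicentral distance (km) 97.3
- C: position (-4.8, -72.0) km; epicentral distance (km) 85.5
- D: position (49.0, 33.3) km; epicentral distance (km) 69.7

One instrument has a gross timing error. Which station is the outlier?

Solve using three stations at a time. Using A, B, C (subtract circle equations pairwise → linear system) gives (x, y) ≈ (-34.4, 8.2).
Distances from that point to each station vs reported:
  A: calculated 123.2 vs reported 123.2 → residual 0.0 km
  B: calculated 97.3 vs reported 97.3 → residual 0.0 km
  C: calculated 85.5 vs reported 85.5 → residual 0.0 km
  D: calculated 87.1 vs reported 69.7 → residual 17.4 km
A, B, C are mutually consistent (residuals ≈ 0); D is off by 17.4 km.

D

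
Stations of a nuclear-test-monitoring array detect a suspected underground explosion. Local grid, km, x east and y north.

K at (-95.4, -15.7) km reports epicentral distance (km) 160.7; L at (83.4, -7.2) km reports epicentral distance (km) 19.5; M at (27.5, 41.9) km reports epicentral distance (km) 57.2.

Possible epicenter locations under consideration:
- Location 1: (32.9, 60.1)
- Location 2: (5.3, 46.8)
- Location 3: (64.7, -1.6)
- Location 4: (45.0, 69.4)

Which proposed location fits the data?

Location 3

For each candidate, compare |candidate − station| to the reported distance:
Location 1: residuals K 11.7, L 64.6, M 38.2 → max 64.6 km
Location 2: residuals K 42.2, L 75.5, M 34.5 → max 75.5 km
Location 3: residuals K 0.0, L 0.0, M 0.0 → max 0.0 km
Location 4: residuals K 3.5, L 66.2, M 24.6 → max 66.2 km
Only Location 3 has all residuals ≈ 0.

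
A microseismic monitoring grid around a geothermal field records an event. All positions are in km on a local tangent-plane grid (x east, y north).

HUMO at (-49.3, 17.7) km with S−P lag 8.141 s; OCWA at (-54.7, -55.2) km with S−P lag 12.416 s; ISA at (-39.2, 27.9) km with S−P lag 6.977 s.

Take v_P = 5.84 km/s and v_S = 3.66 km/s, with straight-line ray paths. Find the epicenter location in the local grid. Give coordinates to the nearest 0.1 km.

x ≈ 29.0 km, y ≈ 33.2 km

Distance from S−P lag: d = Δt · v_P v_S / (v_P − v_S) = Δt · (5.84·3.66)/(5.84−3.66) ≈ 9.8048·Δt.
So d_HUMO = 79.82, d_OCWA = 121.74, d_ISA = 68.41 km.
Circle about each station: (x + 49.3)² + (y − 17.7)² = 79.82²; (x + 54.7)² + (y + 55.2)² = 121.74²; (x + 39.2)² + (y − 27.9)² = 68.41².
Subtracting the HUMO equation from the OCWA and ISA equations removes the quadratic terms:
-10.8 x − 145.8 y = -5154.05
20.2 x + 20.4 y = 1262.57
Solving the 2×2 system: x ≈ 29.0, y ≈ 33.2 km.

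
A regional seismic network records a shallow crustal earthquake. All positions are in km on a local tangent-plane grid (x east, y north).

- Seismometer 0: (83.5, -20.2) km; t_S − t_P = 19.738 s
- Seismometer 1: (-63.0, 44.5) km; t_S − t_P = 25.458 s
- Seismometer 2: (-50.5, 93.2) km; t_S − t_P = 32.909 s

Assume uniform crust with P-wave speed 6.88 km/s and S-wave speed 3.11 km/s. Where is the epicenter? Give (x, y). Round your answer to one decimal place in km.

Distance from S−P lag: d = Δt · v_P v_S / (v_P − v_S) = Δt · (6.88·3.11)/(6.88−3.11) ≈ 5.6755·Δt.
So d_Seismometer 0 = 112.02, d_Seismometer 1 = 144.49, d_Seismometer 2 = 186.78 km.
Circle about each station: (x − 83.5)² + (y + 20.2)² = 112.02²; (x + 63.0)² + (y − 44.5)² = 144.49²; (x + 50.5)² + (y − 93.2)² = 186.78².
Subtracting the Seismometer 0 equation from the Seismometer 1 and Seismometer 2 equations removes the quadratic terms:
-293.0 x + 129.4 y = -9759.92
-268.0 x + 226.8 y = -18482.09
Solving the 2×2 system: x ≈ -5.6, y ≈ -88.1 km.

(-5.6, -88.1)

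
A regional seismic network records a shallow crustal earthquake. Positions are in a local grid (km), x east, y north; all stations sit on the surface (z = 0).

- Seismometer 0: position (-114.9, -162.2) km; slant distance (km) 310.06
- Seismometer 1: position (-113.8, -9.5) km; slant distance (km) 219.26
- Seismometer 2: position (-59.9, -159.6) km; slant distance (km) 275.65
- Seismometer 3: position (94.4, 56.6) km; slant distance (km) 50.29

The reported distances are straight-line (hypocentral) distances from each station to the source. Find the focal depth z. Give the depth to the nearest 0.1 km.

Each station gives a sphere (x−x_i)² + (y−y_i)² + z² = d_i² (stations at z=0).
Subtracting the Seismometer 0 sphere from Seismometer 1 and Seismometer 2: z² cancels, leaving linear equations in x and y:
2.2 x + 305.4 y = 21592.10
110.0 x + 5.2 y = 9703.60
Solving: x ≈ 84.901, y ≈ 70.089 km (keep extra digits for the depth step; rounded: 84.9, 70.1).
Then from the Seismometer 0 sphere: z² = 310.06² − (x + 114.9)² − (y + 162.2)² with x = 84.901, y = 70.089, so z ≈ 47.525 ≈ 47.5 km.

depth ≈ 47.5 km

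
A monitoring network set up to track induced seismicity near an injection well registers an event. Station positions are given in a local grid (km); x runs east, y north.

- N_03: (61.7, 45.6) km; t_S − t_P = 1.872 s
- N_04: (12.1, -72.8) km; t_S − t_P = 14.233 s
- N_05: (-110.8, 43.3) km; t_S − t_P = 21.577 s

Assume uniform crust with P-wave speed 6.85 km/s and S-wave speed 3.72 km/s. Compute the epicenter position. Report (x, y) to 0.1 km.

x ≈ 64.4 km, y ≈ 30.6 km

Distance from S−P lag: d = Δt · v_P v_S / (v_P − v_S) = Δt · (6.85·3.72)/(6.85−3.72) ≈ 8.1412·Δt.
So d_N_03 = 15.24, d_N_04 = 115.87, d_N_05 = 175.66 km.
Circle about each station: (x − 61.7)² + (y − 45.6)² = 15.24²; (x − 12.1)² + (y + 72.8)² = 115.87²; (x + 110.8)² + (y − 43.3)² = 175.66².
Subtracting the N_03 equation from the N_04 and N_05 equations removes the quadratic terms:
-99.2 x − 236.8 y = -13633.60
-345.0 x − 4.6 y = -22358.90
Solving the 2×2 system: x ≈ 64.4, y ≈ 30.6 km.
Check against N_03 (with the unrounded x, y): √((x − 61.7)²+(y − 45.6)²) = 15.25 ≈ 15.24 km. ✓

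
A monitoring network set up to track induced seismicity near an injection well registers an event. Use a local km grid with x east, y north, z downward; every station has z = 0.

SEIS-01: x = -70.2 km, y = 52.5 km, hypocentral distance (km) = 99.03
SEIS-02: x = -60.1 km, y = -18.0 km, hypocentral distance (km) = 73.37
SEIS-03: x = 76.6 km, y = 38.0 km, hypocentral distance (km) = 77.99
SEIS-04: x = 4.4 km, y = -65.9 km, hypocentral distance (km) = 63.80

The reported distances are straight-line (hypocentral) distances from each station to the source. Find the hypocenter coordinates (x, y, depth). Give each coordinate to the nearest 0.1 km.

(11.1, -3.2, 9.7)

Each station gives a sphere (x−x_i)² + (y−y_i)² + z² = d_i² (stations at z=0).
Subtracting the SEIS-01 sphere from SEIS-02 and SEIS-03: z² cancels, leaving linear equations in x and y:
20.2 x − 141.0 y = 675.50
293.6 x − 29.0 y = 3351.77
Solving: x ≈ 11.100, y ≈ -3.201 km (keep extra digits for the depth step; rounded: 11.1, -3.2).
Then from the SEIS-01 sphere: z² = 99.03² − (x + 70.2)² − (y − 52.5)² with x = 11.100, y = -3.201, so z ≈ 9.729 ≈ 9.7 km.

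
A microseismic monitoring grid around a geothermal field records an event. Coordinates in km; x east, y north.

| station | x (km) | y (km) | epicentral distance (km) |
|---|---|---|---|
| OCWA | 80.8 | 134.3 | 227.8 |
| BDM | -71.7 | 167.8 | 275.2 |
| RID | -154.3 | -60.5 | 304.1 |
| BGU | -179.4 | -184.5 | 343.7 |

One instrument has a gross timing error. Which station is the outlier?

BDM

Solve using three stations at a time. Using OCWA, RID, BGU (subtract circle equations pairwise → linear system) gives (x, y) ≈ (148.9, -83.0).
Distances from that point to each station vs reported:
  OCWA: calculated 227.7 vs reported 227.8 → residual 0.1 km
  BDM: calculated 334.0 vs reported 275.2 → residual 58.8 km
  RID: calculated 304.0 vs reported 304.1 → residual 0.1 km
  BGU: calculated 343.6 vs reported 343.7 → residual 0.1 km
OCWA, RID, BGU are mutually consistent (residuals ≈ 0); BDM is off by 58.8 km.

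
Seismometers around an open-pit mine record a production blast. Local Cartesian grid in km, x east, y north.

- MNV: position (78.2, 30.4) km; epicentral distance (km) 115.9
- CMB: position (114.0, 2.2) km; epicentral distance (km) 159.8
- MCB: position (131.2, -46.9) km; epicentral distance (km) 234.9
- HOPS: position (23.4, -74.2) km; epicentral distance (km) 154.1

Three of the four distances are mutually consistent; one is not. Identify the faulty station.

Solve using three stations at a time. Using MNV, CMB, HOPS (subtract circle equations pairwise → linear system) gives (x, y) ≈ (-30.6, 70.0).
Distances from that point to each station vs reported:
  MNV: calculated 115.8 vs reported 115.9 → residual 0.1 km
  CMB: calculated 159.7 vs reported 159.8 → residual 0.1 km
  MCB: calculated 199.6 vs reported 234.9 → residual 35.3 km
  HOPS: calculated 154.0 vs reported 154.1 → residual 0.1 km
MNV, CMB, HOPS are mutually consistent (residuals ≈ 0); MCB is off by 35.3 km.

MCB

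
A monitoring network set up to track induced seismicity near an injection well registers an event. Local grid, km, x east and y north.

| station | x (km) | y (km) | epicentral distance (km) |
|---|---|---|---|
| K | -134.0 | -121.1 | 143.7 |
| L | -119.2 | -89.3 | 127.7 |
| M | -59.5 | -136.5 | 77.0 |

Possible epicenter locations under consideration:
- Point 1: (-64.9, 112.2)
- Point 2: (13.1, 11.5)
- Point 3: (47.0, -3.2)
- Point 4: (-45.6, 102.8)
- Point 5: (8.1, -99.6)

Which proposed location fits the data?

Point 5

For each candidate, compare |candidate − station| to the reported distance:
Point 1: residuals K 99.6, L 81.0, M 171.8 → max 171.8 km
Point 2: residuals K 54.3, L 38.6, M 87.8 → max 87.8 km
Point 3: residuals K 72.3, L 59.5, M 93.6 → max 93.6 km
Point 4: residuals K 97.0, L 78.0, M 162.7 → max 162.7 km
Point 5: residuals K 0.0, L 0.0, M 0.0 → max 0.0 km
Only Point 5 has all residuals ≈ 0.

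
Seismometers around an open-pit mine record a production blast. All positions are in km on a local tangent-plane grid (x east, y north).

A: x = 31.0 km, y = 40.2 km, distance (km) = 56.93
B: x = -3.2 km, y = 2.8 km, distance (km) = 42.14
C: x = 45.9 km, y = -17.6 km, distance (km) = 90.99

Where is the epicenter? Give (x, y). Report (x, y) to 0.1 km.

Circle about each station: (x − 31.0)² + (y − 40.2)² = 56.93²; (x + 3.2)² + (y − 2.8)² = 42.14²; (x − 45.9)² + (y + 17.6)² = 90.99².
Subtracting pairs of circle equations eliminates x²+y² and gives linear equations (the radical axes):
-68.4 x − 74.8 y = -1093.71
29.8 x − 115.6 y = -5198.63
Solving the 2×2 system: x ≈ -25.9, y ≈ 38.3 km.

x ≈ -25.9 km, y ≈ 38.3 km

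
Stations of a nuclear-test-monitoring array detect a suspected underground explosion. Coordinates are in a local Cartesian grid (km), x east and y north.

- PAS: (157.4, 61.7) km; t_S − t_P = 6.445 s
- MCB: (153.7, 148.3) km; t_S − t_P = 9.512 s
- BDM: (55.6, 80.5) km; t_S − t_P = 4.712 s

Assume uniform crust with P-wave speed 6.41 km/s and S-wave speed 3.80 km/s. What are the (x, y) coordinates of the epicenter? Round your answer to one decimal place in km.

Distance from S−P lag: d = Δt · v_P v_S / (v_P − v_S) = Δt · (6.41·3.80)/(6.41−3.80) ≈ 9.3326·Δt.
So d_PAS = 60.15, d_MCB = 88.77, d_BDM = 43.98 km.
Circle about each station: (x − 157.4)² + (y − 61.7)² = 60.15²; (x − 153.7)² + (y − 148.3)² = 88.77²; (x − 55.6)² + (y − 80.5)² = 43.98².
Subtracting pairs of circle equations eliminates x²+y² and gives linear equations (the radical axes):
-7.4 x + 173.2 y = 12772.84
-203.6 x + 37.6 y = -17326.26
Solving the 2×2 system: x ≈ 99.5, y ≈ 78.0 km.

x ≈ 99.5 km, y ≈ 78.0 km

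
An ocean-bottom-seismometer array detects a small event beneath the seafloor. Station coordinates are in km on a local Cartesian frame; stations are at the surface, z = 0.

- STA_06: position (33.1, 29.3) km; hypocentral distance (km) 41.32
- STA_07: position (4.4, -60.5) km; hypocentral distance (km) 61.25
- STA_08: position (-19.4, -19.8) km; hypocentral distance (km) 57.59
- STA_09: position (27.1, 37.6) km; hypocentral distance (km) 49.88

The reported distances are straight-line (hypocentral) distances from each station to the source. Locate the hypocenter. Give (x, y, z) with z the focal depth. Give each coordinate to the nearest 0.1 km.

x ≈ 35.6 km, y ≈ -9.6 km, depth ≈ 13.7 km

Each station gives a sphere (x−x_i)² + (y−y_i)² + z² = d_i² (stations at z=0).
Subtracting the STA_06 sphere from STA_07 and STA_08: z² cancels, leaving linear equations in x and y:
-57.4 x − 179.6 y = -318.71
-105.0 x − 98.2 y = -2794.97
Solving: x ≈ 35.600, y ≈ -9.603 km (keep extra digits for the depth step; rounded: 35.6, -9.6).
Then from the STA_06 sphere: z² = 41.32² − (x − 33.1)² − (y − 29.3)² with x = 35.600, y = -9.603, so z ≈ 13.699 ≈ 13.7 km.
Check against STA_09 (with the unrounded solution): distance 49.88 ≈ 49.88 km. ✓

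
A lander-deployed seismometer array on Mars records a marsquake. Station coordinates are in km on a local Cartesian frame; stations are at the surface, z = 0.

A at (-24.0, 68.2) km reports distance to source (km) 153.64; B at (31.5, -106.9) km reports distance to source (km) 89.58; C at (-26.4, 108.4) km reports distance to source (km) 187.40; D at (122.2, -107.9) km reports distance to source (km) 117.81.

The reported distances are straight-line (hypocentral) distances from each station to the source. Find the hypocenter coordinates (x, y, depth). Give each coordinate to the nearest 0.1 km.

x ≈ 45.2 km, y ≈ -50.7 km, depth ≈ 68.4 km

Each station gives a sphere (x−x_i)² + (y−y_i)² + z² = d_i² (stations at z=0).
Subtracting the A sphere from B and C: z² cancels, leaving linear equations in x and y:
111.0 x − 350.2 y = 22773.29
-4.8 x + 80.4 y = -4293.23
Solving: x ≈ 45.211, y ≈ -50.699 km (keep extra digits for the depth step; rounded: 45.2, -50.7).
Then from the A sphere: z² = 153.64² − (x + 24.0)² − (y − 68.2)² with x = 45.211, y = -50.699, so z ≈ 68.397 ≈ 68.4 km.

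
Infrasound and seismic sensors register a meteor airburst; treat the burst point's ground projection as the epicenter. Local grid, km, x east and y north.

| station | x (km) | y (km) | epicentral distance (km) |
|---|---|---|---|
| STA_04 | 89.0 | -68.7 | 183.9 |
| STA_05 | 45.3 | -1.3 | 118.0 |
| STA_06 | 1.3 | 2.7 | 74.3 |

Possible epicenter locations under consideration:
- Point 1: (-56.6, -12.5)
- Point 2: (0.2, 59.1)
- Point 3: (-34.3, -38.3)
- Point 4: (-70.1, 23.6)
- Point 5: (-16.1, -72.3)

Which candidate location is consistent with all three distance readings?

For each candidate, compare |candidate − station| to the reported distance:
Point 1: residuals STA_04 27.8, STA_05 15.5, STA_06 14.4 → max 27.8 km
Point 2: residuals STA_04 28.3, STA_05 42.6, STA_06 17.9 → max 42.6 km
Point 3: residuals STA_04 56.9, STA_05 30.2, STA_06 20.0 → max 56.9 km
Point 4: residuals STA_04 0.0, STA_05 0.1, STA_06 0.1 → max 0.1 km
Point 5: residuals STA_04 78.7, STA_05 24.1, STA_06 2.7 → max 78.7 km
Only Point 4 has all residuals ≈ 0.

Point 4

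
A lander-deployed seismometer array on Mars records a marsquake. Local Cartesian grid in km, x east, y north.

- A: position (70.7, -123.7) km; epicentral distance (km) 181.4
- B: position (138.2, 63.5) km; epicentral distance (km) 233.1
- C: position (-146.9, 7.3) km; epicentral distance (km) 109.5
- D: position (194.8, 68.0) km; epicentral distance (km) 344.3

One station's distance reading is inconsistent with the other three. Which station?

Solve using three stations at a time. Using A, C, D (subtract circle equations pairwise → linear system) gives (x, y) ≈ (-108.4, -95.1).
Distances from that point to each station vs reported:
  A: calculated 181.3 vs reported 181.4 → residual 0.1 km
  B: calculated 293.2 vs reported 233.1 → residual 60.1 km
  C: calculated 109.4 vs reported 109.5 → residual 0.1 km
  D: calculated 344.3 vs reported 344.3 → residual 0.0 km
A, C, D are mutually consistent (residuals ≈ 0); B is off by 60.1 km.

B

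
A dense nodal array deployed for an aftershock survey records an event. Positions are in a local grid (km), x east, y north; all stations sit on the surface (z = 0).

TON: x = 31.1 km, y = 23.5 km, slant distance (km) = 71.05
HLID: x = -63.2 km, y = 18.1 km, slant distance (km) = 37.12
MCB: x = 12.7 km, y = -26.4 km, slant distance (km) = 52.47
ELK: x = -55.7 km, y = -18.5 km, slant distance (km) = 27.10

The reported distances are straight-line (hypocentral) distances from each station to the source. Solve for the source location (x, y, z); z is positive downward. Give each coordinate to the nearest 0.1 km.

Each station gives a sphere (x−x_i)² + (y−y_i)² + z² = d_i² (stations at z=0).
Subtracting the TON sphere from HLID and MCB: z² cancels, leaving linear equations in x and y:
-188.6 x − 10.8 y = 6472.60
-36.8 x − 99.8 y = 1633.79
Solving: x ≈ -34.102, y ≈ -3.796 km (keep extra digits for the depth step; rounded: -34.1, -3.8).
Then from the TON sphere: z² = 71.05² − (x − 31.1)² − (y − 23.5)² with x = -34.102, y = -3.796, so z ≈ 7.192 ≈ 7.2 km.
Check against ELK (with the unrounded solution): distance 27.10 ≈ 27.10 km. ✓

(-34.1, -3.8, 7.2)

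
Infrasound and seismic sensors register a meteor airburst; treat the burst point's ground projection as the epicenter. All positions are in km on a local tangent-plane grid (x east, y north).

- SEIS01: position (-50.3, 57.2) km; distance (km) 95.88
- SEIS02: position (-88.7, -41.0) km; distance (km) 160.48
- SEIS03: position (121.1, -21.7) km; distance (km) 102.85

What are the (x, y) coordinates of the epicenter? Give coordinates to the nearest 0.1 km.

(45.1, 47.6)

Circle about each station: (x + 50.3)² + (y − 57.2)² = 95.88²; (x + 88.7)² + (y + 41.0)² = 160.48²; (x − 121.1)² + (y + 21.7)² = 102.85².
Subtracting pairs of circle equations eliminates x²+y² and gives linear equations (the radical axes):
-76.8 x − 196.4 y = -12814.10
342.8 x − 157.8 y = 7949.02
Solving the 2×2 system: x ≈ 45.1, y ≈ 47.6 km.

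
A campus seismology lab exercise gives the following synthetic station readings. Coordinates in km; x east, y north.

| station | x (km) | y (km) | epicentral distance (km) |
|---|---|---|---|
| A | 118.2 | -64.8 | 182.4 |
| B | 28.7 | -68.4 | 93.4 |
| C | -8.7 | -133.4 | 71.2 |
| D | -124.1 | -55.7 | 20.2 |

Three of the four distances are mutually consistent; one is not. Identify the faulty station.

D

Solve using three stations at a time. Using A, B, C (subtract circle equations pairwise → linear system) gives (x, y) ≈ (-62.9, -87.1).
Distances from that point to each station vs reported:
  A: calculated 182.4 vs reported 182.4 → residual 0.0 km
  B: calculated 93.4 vs reported 93.4 → residual 0.0 km
  C: calculated 71.3 vs reported 71.2 → residual 0.1 km
  D: calculated 68.8 vs reported 20.2 → residual 48.6 km
A, B, C are mutually consistent (residuals ≈ 0); D is off by 48.6 km.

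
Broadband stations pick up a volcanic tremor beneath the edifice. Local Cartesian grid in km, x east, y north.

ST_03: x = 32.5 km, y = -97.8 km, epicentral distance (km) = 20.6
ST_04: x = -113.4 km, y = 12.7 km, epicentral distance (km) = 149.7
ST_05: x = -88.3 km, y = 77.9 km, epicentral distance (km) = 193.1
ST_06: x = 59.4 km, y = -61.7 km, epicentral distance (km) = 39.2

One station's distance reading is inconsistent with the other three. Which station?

Solve using three stations at a time. Using ST_03, ST_05, ST_06 (subtract circle equations pairwise → linear system) gives (x, y) ≈ (24.3, -79.0).
Distances from that point to each station vs reported:
  ST_03: calculated 20.5 vs reported 20.6 → residual 0.1 km
  ST_04: calculated 165.4 vs reported 149.7 → residual 15.7 km
  ST_05: calculated 193.1 vs reported 193.1 → residual 0.0 km
  ST_06: calculated 39.2 vs reported 39.2 → residual 0.0 km
ST_03, ST_05, ST_06 are mutually consistent (residuals ≈ 0); ST_04 is off by 15.7 km.

ST_04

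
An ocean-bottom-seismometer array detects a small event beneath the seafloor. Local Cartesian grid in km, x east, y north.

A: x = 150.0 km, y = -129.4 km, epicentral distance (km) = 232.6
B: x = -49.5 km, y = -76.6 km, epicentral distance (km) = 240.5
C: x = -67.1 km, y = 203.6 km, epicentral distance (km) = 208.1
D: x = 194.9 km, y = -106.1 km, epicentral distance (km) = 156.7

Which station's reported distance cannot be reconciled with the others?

Solve using three stations at a time. Using A, B, C (subtract circle equations pairwise → linear system) gives (x, y) ≈ (113.4, 100.2).
Distances from that point to each station vs reported:
  A: calculated 232.5 vs reported 232.6 → residual 0.1 km
  B: calculated 240.4 vs reported 240.5 → residual 0.1 km
  C: calculated 208.0 vs reported 208.1 → residual 0.1 km
  D: calculated 221.8 vs reported 156.7 → residual 65.1 km
A, B, C are mutually consistent (residuals ≈ 0); D is off by 65.1 km.

D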